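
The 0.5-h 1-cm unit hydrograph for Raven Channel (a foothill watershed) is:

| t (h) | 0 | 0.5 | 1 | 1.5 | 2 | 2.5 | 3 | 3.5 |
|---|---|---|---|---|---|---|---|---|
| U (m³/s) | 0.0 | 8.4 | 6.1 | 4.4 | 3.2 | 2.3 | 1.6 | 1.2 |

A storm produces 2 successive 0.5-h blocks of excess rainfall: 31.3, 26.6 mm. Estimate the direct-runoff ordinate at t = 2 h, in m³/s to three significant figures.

Q ≈ 21.7 m³/s

By discrete convolution, Q_j = Σ (P_i / 10 mm) · U_{j−i}.
At t = 2 h (j=4): Q = (31.3/10)·3.2 + (26.6/10)·4.4 = 21.7 m³/s.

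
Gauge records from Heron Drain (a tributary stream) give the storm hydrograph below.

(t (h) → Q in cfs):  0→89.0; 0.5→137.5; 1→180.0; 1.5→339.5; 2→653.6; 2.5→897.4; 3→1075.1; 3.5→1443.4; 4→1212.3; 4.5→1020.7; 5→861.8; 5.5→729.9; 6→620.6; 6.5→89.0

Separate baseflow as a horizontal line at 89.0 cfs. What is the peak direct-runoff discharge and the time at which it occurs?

Subtracting baseflow gives direct-runoff ordinates: 0.0, 48.5, 91.0, 250.5, 564.6, 808.4, 986.1, 1354.4, 1123.3, 931.7, 772.8, 640.9, 531.6, 0.0 cfs.
The maximum is 1354.4 cfs, occurring at the reading for t = 3.5 h.

Q_p = 1354.4 cfs at t = 3.5 h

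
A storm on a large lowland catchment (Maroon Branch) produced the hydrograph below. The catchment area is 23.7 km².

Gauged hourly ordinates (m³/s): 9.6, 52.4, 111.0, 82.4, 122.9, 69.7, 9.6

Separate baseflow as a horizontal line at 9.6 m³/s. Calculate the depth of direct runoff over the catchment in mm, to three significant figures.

d ≈ 59.3 mm

Direct runoff: 0.0, 42.8, 101.4, 72.8, 113.3, 60.1, 0.0 m³/s; ΣQ_DR = 390.4 m³/s.
V = ΣQ_DR · Δt = 390.4 × 3600 s = 1.405 × 10^6 m³.
Over A = 23.7 km², depth = V / A = 59.3 mm.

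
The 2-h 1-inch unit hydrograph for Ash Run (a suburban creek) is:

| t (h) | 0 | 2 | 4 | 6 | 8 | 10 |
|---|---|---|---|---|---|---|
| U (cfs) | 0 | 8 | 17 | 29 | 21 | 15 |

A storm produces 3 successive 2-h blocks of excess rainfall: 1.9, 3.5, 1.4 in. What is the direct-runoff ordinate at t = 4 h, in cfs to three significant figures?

Q ≈ 60.3 cfs

By discrete convolution, Q_j = Σ (P_i / 1 in) · U_{j−i}.
At t = 4 h (j=2): Q = (1.9/1)·17 + (3.5/1)·8 + (1.4/1)·0 = 60.3 cfs.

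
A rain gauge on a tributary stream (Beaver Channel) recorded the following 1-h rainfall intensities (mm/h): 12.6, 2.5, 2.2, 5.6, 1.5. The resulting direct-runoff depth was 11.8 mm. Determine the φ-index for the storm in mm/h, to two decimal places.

φ ≈ 3.20 mm/h

Only the 2 blocks with intensity above φ contribute runoff: 12.6, 5.6 mm/h.
Σ(I−φ)·Δt = d  ⇒  (12.6+5.6 − 2φ)·1 = 11.8
φ = (18.20 − 11.8/1) / 2 = 3.20 mm/h.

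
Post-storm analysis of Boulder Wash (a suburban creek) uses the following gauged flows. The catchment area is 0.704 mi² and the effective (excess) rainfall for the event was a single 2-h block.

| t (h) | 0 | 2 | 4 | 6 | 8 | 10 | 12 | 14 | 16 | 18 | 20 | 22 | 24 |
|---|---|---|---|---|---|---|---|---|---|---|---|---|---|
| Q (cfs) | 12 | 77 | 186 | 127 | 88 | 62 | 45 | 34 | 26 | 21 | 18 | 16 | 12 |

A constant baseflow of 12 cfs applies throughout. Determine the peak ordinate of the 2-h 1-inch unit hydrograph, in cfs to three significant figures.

Direct runoff: 0.0, 65.0, 174.0, 115.0, 76.0, 50.0, 33.0, 22.0, 14.0, 9.0, 6.0, 4.0, 0.0 cfs; ΣQ_DR = 568.0 cfs, peak = 174.0 cfs.
Runoff depth d = ΣQ_DR·Δt / A = 568.0 × 7200 / (0.704 mi²) = 2.500 in.
The 1-inch UH is the DRH scaled by (1 in)/d, so U_p = 174.0 × 1/2.500 = 69.6 cfs.

U_p ≈ 69.6 cfs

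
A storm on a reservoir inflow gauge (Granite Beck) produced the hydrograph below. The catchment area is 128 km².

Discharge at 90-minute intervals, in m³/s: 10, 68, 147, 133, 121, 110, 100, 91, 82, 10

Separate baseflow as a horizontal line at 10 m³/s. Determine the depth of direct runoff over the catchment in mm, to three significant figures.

d ≈ 32.6 mm

Direct runoff: 0.0, 58.0, 137.0, 123.0, 111.0, 100.0, 90.0, 81.0, 72.0, 0.0 m³/s; ΣQ_DR = 772.0 m³/s.
V = ΣQ_DR · Δt = 772.0 × 5400 s = 4.169 × 10^6 m³.
Over A = 128 km², depth = V / A = 32.6 mm.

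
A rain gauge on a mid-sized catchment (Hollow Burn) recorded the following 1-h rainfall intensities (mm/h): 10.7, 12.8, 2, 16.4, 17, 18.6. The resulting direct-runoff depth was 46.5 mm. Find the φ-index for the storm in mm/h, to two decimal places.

φ ≈ 5.80 mm/h

Only the 5 blocks with intensity above φ contribute runoff: 10.7, 12.8, 16.4, 17, 18.6 mm/h.
Σ(I−φ)·Δt = d  ⇒  (10.7+12.8+16.4+17+18.6 − 5φ)·1 = 46.5
φ = (75.50 − 46.5/1) / 5 = 5.80 mm/h.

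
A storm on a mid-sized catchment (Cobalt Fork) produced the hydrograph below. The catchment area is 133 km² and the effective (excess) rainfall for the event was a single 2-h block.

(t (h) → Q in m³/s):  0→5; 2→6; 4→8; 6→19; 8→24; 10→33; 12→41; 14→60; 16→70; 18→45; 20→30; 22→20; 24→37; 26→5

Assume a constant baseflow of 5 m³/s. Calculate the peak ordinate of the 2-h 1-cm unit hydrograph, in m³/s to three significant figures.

U_p ≈ 36.1 m³/s

Direct runoff: 0.0, 1.0, 3.0, 14.0, 19.0, 28.0, 36.0, 55.0, 65.0, 40.0, 25.0, 15.0, 32.0, 0.0 m³/s; ΣQ_DR = 333.0 m³/s, peak = 65.0 m³/s.
Runoff depth d = ΣQ_DR·Δt / A = 333.0 × 7200 / (133 km²) = 18.03 mm.
The 1-cm UH is the DRH scaled by (10 mm)/d, so U_p = 65.0 × 10/18.03 = 36.1 m³/s.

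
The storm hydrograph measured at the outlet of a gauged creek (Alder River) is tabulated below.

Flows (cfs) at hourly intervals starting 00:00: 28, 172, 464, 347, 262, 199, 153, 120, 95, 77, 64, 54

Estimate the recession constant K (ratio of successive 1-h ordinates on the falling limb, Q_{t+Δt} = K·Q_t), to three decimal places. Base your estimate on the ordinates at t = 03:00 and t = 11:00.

Using the recession-limb readings at t = 03:00 and t = 11:00: Q falls from 347 to 54 cfs over 8 intervals.
K = (Q₂/Q₁)^(1/8) = (54/347)^(1/8) = 0.793.

K ≈ 0.793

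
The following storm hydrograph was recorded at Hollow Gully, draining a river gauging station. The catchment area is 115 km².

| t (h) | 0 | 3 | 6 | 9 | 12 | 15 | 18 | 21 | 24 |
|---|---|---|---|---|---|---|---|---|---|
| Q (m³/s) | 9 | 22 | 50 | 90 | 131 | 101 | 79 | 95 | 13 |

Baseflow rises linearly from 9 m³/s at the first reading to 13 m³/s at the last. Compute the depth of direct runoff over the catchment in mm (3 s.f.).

Direct runoff: 0.00, 12.50, 40.00, 79.50, 120.00, 89.50, 67.00, 82.50, 0.00 m³/s; ΣQ_DR = 491.0 m³/s.
V = ΣQ_DR · Δt = 491.0 × 10800 s = 5.303 × 10^6 m³.
Over A = 115 km², depth = V / A = 46.1 mm.

d ≈ 46.1 mm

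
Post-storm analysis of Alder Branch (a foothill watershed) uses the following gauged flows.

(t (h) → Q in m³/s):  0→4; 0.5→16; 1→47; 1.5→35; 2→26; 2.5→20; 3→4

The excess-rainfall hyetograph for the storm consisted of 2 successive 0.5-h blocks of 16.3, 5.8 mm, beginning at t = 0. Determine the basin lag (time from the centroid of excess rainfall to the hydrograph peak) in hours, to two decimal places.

Centroid of excess rainfall: t_c = Σ P_i·t̄_i / ΣP_i = 0.3812 h (block centres at 0.25, 0.75 h).
Hydrograph peak occurs at t = 1 h, so basin lag t_L = 1 − 0.3812 = 0.62 h.

t_L ≈ 0.62 h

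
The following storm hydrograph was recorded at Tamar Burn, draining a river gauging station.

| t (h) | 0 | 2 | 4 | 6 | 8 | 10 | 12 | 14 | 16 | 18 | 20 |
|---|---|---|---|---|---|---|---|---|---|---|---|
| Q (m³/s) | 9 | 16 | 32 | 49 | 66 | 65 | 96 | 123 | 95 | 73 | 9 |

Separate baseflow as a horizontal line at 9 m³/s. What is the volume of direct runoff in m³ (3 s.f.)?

Direct-runoff ordinates (Q − Q_b): 0.0, 7.0, 23.0, 40.0, 57.0, 56.0, 87.0, 114.0, 86.0, 64.0, 0.0 m³/s.
ΣQ_DR = 534.0 m³/s.
With Δt = 2 h = 7200 s, V = ΣQ_DR · Δt = 534.0 × 7200 = 3.84 × 10^6 m³.

V ≈ 3.84 × 10^6 m³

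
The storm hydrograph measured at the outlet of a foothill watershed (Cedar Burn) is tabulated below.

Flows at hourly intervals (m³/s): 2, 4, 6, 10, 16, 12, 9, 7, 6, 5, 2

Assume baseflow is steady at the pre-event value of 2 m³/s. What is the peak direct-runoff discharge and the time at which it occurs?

Subtracting baseflow gives direct-runoff ordinates: 0.0, 2.0, 4.0, 8.0, 14.0, 10.0, 7.0, 5.0, 4.0, 3.0, 0.0 m³/s.
The maximum is 14.0 m³/s, occurring at the reading for t = 4 h.

Q_p = 14.0 m³/s at t = 4 h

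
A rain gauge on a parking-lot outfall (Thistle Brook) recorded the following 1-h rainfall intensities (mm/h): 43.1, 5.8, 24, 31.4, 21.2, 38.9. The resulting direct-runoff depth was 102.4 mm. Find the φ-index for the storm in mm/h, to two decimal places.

φ ≈ 11.24 mm/h

Only the 5 blocks with intensity above φ contribute runoff: 43.1, 24, 31.4, 21.2, 38.9 mm/h.
Σ(I−φ)·Δt = d  ⇒  (43.1+24+31.4+21.2+38.9 − 5φ)·1 = 102.4
φ = (158.6 − 102.4/1) / 5 = 11.24 mm/h.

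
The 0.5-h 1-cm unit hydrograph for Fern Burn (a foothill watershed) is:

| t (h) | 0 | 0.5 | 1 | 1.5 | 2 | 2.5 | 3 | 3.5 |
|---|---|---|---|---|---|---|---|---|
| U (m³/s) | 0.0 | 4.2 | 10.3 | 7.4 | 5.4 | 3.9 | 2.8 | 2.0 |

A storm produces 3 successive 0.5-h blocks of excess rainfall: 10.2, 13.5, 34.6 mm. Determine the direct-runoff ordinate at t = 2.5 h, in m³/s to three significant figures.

Q ≈ 36.9 m³/s

By discrete convolution, Q_j = Σ (P_i / 10 mm) · U_{j−i}.
At t = 2.5 h (j=5): Q = (10.2/10)·3.9 + (13.5/10)·5.4 + (34.6/10)·7.4 = 36.9 m³/s.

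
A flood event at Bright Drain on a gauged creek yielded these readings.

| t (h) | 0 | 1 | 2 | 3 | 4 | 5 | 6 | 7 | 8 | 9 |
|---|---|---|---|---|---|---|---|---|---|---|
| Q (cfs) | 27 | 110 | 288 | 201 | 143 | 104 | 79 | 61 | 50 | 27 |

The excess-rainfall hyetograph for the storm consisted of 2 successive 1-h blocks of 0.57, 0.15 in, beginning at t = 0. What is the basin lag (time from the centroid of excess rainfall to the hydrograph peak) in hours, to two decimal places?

t_L ≈ 1.29 h

Centroid of excess rainfall: t_c = Σ P_i·t̄_i / ΣP_i = 0.7083 h (block centres at 0.5, 1.5 h).
Hydrograph peak occurs at t = 2 h, so basin lag t_L = 2 − 0.7083 = 1.29 h.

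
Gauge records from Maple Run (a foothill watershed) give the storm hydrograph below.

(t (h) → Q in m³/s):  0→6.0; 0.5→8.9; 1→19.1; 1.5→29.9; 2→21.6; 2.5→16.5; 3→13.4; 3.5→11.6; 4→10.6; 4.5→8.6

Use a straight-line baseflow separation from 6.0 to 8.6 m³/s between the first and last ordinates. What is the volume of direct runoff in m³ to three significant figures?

Direct-runoff ordinates (Q − Q_b): 0.00, 2.61, 12.52, 23.03, 14.44, 9.06, 5.67, 3.58, 2.29, 0.00 m³/s.
ΣQ_DR = 73.20 m³/s.
With Δt = 0.5 h = 1800 s, V = ΣQ_DR · Δt = 73.20 × 1800 = 1.32 × 10^5 m³.

V ≈ 1.32 × 10^5 m³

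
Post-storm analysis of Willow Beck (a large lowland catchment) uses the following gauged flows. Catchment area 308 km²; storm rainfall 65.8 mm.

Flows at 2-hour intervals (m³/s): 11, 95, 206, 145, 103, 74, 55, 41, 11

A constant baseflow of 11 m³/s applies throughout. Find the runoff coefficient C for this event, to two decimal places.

C ≈ 0.23

ΣQ_DR = 642.0 m³/s; V = ΣQ_DR·Δt = 4.622 × 10^6 m³.
Runoff depth d = V / A = 15.01 mm.
C = d / P = 15.01 / 65.8 = 0.23.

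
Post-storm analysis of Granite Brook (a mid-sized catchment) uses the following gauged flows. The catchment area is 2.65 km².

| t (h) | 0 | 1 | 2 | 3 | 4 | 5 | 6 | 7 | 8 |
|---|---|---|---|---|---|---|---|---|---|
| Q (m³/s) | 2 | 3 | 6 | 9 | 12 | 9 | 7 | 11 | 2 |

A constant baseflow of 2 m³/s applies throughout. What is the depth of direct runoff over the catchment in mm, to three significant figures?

d ≈ 58.4 mm

Direct runoff: 0.0, 1.0, 4.0, 7.0, 10.0, 7.0, 5.0, 9.0, 0.0 m³/s; ΣQ_DR = 43.00 m³/s.
V = ΣQ_DR · Δt = 43.00 × 3600 s = 1.548 × 10^5 m³.
Over A = 2.65 km², depth = V / A = 58.4 mm.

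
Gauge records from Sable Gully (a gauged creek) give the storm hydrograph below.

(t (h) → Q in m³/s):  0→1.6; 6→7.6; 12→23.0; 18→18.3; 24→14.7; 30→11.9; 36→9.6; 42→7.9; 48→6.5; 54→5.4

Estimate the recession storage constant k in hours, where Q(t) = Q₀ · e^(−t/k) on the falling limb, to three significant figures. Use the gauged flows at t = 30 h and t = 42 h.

On the falling limb, Q drops from 11.9 to 7.9 m³/s between t = 30 h and t = 42 h (Δt = 12 h).
k = −Δt / ln(Q₂/Q₁) = −12 / ln(7.9/11.9) = 29.3 h.

k ≈ 29.3 h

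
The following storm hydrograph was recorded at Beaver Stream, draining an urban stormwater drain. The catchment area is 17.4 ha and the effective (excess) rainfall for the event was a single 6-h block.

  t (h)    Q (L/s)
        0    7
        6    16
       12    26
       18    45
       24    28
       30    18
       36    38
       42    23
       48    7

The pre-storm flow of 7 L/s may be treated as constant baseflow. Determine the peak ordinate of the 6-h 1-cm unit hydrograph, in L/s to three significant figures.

U_p ≈ 21.1 L/s

Direct runoff: 0.0, 9.0, 19.0, 38.0, 21.0, 11.0, 31.0, 16.0, 0.0 L/s; ΣQ_DR = 145.0 L/s, peak = 38.0 L/s.
Runoff depth d = ΣQ_DR·Δt / A = 145.0 × 21600 / (17.4 ha) = 18.00 mm.
The 1-cm UH is the DRH scaled by (10 mm)/d, so U_p = 38.0 × 10/18.00 = 21.1 L/s.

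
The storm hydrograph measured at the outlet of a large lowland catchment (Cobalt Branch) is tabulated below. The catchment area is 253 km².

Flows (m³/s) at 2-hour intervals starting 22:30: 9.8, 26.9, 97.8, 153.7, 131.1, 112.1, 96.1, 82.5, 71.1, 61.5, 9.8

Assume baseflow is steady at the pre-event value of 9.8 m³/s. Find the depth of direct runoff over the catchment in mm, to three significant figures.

d ≈ 21.2 mm

Direct runoff: 0.0, 17.1, 88.0, 143.9, 121.3, 102.3, 86.3, 72.7, 61.3, 51.7, 0.0 m³/s; ΣQ_DR = 744.6 m³/s.
V = ΣQ_DR · Δt = 744.6 × 7200 s = 5.361 × 10^6 m³.
Over A = 253 km², depth = V / A = 21.2 mm.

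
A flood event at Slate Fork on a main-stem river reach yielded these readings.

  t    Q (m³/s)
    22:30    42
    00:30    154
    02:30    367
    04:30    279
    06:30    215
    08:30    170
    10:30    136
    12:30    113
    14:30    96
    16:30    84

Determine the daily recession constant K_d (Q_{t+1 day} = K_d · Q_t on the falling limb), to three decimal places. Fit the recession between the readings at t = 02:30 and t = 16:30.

Between t = 02:30 and t = 16:30 the flow falls from 367 to 84 m³/s over 7×2 h = 14 h.
Per-interval ratio K = (84/367)^(1/7) = 0.8101; K_d = K^(24/2) = 0.080.

K_d ≈ 0.080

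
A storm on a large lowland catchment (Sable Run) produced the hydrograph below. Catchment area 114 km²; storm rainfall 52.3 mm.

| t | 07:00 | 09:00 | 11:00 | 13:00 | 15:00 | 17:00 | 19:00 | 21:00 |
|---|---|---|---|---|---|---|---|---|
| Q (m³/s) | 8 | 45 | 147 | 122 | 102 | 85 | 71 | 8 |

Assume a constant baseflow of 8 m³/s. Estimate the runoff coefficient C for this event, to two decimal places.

ΣQ_DR = 524.0 m³/s; V = ΣQ_DR·Δt = 3.773 × 10^6 m³.
Runoff depth d = V / A = 33.09 mm.
C = d / P = 33.09 / 52.3 = 0.63.

C ≈ 0.63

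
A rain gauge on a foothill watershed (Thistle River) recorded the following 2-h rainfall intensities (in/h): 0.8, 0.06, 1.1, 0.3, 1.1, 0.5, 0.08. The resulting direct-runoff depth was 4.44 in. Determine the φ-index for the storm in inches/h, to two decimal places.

φ ≈ 0.32 in/h

Only the 4 blocks with intensity above φ contribute runoff: 0.8, 1.1, 1.1, 0.5 in/h.
Σ(I−φ)·Δt = d  ⇒  (0.8+1.1+1.1+0.5 − 4φ)·2 = 4.44
φ = (3.500 − 4.44/2) / 4 = 0.32 in/h.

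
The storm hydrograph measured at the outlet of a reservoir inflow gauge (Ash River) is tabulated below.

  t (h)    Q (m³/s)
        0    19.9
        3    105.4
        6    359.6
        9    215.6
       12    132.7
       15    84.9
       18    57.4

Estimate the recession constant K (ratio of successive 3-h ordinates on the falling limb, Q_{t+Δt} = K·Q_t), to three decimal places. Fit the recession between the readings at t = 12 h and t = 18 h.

K ≈ 0.658

Using the recession-limb readings at t = 12 h and t = 18 h: Q falls from 132.7 to 57.4 m³/s over 2 intervals.
K = (Q₂/Q₁)^(1/2) = (57.4/132.7)^(1/2) = 0.658.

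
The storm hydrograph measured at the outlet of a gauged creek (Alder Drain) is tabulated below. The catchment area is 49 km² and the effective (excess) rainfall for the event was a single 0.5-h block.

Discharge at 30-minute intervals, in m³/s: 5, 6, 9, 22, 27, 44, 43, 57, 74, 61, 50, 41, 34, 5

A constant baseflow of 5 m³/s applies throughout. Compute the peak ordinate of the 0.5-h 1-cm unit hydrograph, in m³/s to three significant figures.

U_p ≈ 46.0 m³/s

Direct runoff: 0.0, 1.0, 4.0, 17.0, 22.0, 39.0, 38.0, 52.0, 69.0, 56.0, 45.0, 36.0, 29.0, 0.0 m³/s; ΣQ_DR = 408.0 m³/s, peak = 69.0 m³/s.
Runoff depth d = ΣQ_DR·Δt / A = 408.0 × 1800 / (49 km²) = 14.99 mm.
The 1-cm UH is the DRH scaled by (10 mm)/d, so U_p = 69.0 × 10/14.99 = 46.0 m³/s.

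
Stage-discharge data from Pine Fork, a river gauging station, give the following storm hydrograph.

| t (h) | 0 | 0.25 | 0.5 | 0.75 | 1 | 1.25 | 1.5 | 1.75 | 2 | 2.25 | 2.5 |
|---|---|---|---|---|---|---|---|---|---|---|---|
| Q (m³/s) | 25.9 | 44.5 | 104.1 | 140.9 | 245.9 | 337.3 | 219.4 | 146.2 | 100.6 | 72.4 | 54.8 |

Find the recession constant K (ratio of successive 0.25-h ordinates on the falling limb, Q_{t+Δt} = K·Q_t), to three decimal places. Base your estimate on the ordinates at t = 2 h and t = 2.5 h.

K ≈ 0.738

Using the recession-limb readings at t = 2 h and t = 2.5 h: Q falls from 100.6 to 54.8 m³/s over 2 intervals.
K = (Q₂/Q₁)^(1/2) = (54.8/100.6)^(1/2) = 0.738.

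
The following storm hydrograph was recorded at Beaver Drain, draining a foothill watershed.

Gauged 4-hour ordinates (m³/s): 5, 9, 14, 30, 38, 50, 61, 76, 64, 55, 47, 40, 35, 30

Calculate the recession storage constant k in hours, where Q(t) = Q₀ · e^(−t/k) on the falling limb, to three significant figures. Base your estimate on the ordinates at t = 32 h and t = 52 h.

On the falling limb, Q drops from 64 to 30 m³/s between t = 32 h and t = 52 h (Δt = 20 h).
k = −Δt / ln(Q₂/Q₁) = −20 / ln(30/64) = 26.4 h.

k ≈ 26.4 h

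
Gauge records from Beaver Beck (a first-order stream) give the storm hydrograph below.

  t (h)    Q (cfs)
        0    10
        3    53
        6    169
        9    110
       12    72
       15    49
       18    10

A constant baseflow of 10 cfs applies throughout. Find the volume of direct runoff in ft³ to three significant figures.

V ≈ 4.35 × 10^6 ft³

Direct-runoff ordinates (Q − Q_b): 0.0, 43.0, 159.0, 100.0, 62.0, 39.0, 0.0 cfs.
ΣQ_DR = 403.0 cfs.
With Δt = 3 h = 10800 s, V = ΣQ_DR · Δt = 403.0 × 10800 = 4.35 × 10^6 ft³.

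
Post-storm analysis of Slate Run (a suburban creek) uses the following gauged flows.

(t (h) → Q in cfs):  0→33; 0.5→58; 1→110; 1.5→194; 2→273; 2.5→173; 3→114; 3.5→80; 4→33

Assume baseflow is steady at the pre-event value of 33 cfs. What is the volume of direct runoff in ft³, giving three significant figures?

Direct-runoff ordinates (Q − Q_b): 0.0, 25.0, 77.0, 161.0, 240.0, 140.0, 81.0, 47.0, 0.0 cfs.
ΣQ_DR = 771.0 cfs.
With Δt = 0.5 h = 1800 s, V = ΣQ_DR · Δt = 771.0 × 1800 = 1.39 × 10^6 ft³.

V ≈ 1.39 × 10^6 ft³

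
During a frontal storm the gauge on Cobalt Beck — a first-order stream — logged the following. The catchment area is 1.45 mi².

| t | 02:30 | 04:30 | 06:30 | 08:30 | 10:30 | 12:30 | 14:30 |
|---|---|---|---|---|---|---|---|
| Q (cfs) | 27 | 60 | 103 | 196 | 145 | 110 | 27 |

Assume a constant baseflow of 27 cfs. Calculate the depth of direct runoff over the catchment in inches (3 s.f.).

Direct runoff: 0.0, 33.0, 76.0, 169.0, 118.0, 83.0, 0.0 cfs; ΣQ_DR = 479.0 cfs.
V = ΣQ_DR · Δt = 479.0 × 7200 s = 3.449 × 10^6 ft³.
Over A = 1.45 mi², depth = V / A = 1.02 in.

d ≈ 1.02 in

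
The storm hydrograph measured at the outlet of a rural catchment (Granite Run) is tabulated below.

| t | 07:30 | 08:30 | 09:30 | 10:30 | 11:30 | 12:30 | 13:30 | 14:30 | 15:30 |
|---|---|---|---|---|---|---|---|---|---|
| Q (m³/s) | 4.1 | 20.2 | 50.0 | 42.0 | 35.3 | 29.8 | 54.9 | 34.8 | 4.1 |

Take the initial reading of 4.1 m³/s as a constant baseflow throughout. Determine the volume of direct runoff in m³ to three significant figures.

Direct-runoff ordinates (Q − Q_b): 0.0, 16.1, 45.9, 37.9, 31.2, 25.7, 50.8, 30.7, 0.0 m³/s.
ΣQ_DR = 238.3 m³/s.
With Δt = 1 h = 3600 s, V = ΣQ_DR · Δt = 238.3 × 3600 = 8.58 × 10^5 m³.

V ≈ 8.58 × 10^5 m³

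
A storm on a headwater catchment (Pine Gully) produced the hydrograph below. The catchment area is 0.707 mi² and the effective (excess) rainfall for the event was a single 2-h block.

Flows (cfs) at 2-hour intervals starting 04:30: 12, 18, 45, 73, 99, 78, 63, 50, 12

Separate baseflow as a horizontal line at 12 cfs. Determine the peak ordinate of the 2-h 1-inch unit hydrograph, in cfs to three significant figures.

U_p ≈ 58.0 cfs

Direct runoff: 0.0, 6.0, 33.0, 61.0, 87.0, 66.0, 51.0, 38.0, 0.0 cfs; ΣQ_DR = 342.0 cfs, peak = 87.0 cfs.
Runoff depth d = ΣQ_DR·Δt / A = 342.0 × 7200 / (0.707 mi²) = 1.499 in.
The 1-inch UH is the DRH scaled by (1 in)/d, so U_p = 87.0 × 1/1.499 = 58.0 cfs.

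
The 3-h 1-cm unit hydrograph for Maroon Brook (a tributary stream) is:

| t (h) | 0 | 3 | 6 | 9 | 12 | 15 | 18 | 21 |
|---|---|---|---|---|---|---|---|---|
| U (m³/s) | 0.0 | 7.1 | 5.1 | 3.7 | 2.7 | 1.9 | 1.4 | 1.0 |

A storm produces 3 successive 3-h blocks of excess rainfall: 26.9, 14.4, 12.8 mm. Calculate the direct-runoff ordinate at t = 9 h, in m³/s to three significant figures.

By discrete convolution, Q_j = Σ (P_i / 10 mm) · U_{j−i}.
At t = 9 h (j=3): Q = (26.9/10)·3.7 + (14.4/10)·5.1 + (12.8/10)·7.1 = 26.4 m³/s.

Q ≈ 26.4 m³/s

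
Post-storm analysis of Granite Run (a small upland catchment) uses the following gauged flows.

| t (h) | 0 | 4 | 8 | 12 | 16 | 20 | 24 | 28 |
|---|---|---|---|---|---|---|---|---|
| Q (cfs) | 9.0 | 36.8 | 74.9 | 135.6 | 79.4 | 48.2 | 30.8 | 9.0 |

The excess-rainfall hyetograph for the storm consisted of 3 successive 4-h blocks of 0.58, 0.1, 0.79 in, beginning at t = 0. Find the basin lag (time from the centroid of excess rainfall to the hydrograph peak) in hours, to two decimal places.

t_L ≈ 5.43 h

Centroid of excess rainfall: t_c = Σ P_i·t̄_i / ΣP_i = 6.5714 h (block centres at 2, 6, 10 h).
Hydrograph peak occurs at t = 12 h, so basin lag t_L = 12 − 6.5714 = 5.43 h.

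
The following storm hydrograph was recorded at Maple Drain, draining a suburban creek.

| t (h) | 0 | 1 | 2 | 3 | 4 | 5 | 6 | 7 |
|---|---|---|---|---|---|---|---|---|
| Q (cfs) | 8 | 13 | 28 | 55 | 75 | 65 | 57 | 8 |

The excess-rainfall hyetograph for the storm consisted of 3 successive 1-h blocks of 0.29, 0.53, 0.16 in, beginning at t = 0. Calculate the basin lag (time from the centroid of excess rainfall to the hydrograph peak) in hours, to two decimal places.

t_L ≈ 2.63 h

Centroid of excess rainfall: t_c = Σ P_i·t̄_i / ΣP_i = 1.3673 h (block centres at 0.5, 1.5, 2.5 h).
Hydrograph peak occurs at t = 4 h, so basin lag t_L = 4 − 1.3673 = 2.63 h.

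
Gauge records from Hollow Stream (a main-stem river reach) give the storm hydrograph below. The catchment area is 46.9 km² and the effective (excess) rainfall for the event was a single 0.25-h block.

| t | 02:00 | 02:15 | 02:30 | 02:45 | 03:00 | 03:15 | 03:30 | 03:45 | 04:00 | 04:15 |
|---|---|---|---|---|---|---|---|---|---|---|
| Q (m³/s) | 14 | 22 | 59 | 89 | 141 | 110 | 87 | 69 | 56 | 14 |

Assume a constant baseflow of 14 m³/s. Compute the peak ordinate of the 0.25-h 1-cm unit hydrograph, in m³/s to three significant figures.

U_p ≈ 127 m³/s

Direct runoff: 0.0, 8.0, 45.0, 75.0, 127.0, 96.0, 73.0, 55.0, 42.0, 0.0 m³/s; ΣQ_DR = 521.0 m³/s, peak = 127.0 m³/s.
Runoff depth d = ΣQ_DR·Δt / A = 521.0 × 900 / (46.9 km²) = 9.998 mm.
The 1-cm UH is the DRH scaled by (10 mm)/d, so U_p = 127.0 × 10/9.998 = 127 m³/s.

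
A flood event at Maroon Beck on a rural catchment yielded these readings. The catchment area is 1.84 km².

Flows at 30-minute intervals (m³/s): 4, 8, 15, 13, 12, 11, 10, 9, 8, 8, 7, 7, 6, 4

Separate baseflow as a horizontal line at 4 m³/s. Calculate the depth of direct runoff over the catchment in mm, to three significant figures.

Direct runoff: 0.0, 4.0, 11.0, 9.0, 8.0, 7.0, 6.0, 5.0, 4.0, 4.0, 3.0, 3.0, 2.0, 0.0 m³/s; ΣQ_DR = 66.00 m³/s.
V = ΣQ_DR · Δt = 66.00 × 1800 s = 1.188 × 10^5 m³.
Over A = 1.84 km², depth = V / A = 64.6 mm.

d ≈ 64.6 mm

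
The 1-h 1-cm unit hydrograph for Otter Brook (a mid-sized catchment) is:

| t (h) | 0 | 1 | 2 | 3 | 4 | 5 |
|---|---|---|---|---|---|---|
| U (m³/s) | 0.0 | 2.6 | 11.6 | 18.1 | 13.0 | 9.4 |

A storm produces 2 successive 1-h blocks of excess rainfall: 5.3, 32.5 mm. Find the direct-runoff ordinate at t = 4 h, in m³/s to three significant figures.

Q ≈ 65.7 m³/s

By discrete convolution, Q_j = Σ (P_i / 10 mm) · U_{j−i}.
At t = 4 h (j=4): Q = (5.3/10)·13.0 + (32.5/10)·18.1 = 65.7 m³/s.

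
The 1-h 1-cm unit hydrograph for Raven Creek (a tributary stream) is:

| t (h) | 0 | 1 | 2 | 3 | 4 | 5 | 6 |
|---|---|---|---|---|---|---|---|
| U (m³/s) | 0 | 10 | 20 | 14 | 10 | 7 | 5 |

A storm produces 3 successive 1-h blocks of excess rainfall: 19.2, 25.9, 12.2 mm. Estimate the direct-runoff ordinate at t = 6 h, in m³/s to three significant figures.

By discrete convolution, Q_j = Σ (P_i / 10 mm) · U_{j−i}.
At t = 6 h (j=6): Q = (19.2/10)·5 + (25.9/10)·7 + (12.2/10)·10 = 39.9 m³/s.

Q ≈ 39.9 m³/s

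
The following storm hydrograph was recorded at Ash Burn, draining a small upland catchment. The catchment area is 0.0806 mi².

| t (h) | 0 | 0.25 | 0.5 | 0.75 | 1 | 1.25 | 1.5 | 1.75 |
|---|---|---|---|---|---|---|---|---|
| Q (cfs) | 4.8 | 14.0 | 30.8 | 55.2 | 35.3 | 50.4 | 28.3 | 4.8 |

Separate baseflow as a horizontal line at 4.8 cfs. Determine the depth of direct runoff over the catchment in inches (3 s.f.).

d ≈ 0.890 in

Direct runoff: 0.0, 9.2, 26.0, 50.4, 30.5, 45.6, 23.5, 0.0 cfs; ΣQ_DR = 185.2 cfs.
V = ΣQ_DR · Δt = 185.2 × 900 s = 1.667 × 10^5 ft³.
Over A = 0.0806 mi², depth = V / A = 0.890 in.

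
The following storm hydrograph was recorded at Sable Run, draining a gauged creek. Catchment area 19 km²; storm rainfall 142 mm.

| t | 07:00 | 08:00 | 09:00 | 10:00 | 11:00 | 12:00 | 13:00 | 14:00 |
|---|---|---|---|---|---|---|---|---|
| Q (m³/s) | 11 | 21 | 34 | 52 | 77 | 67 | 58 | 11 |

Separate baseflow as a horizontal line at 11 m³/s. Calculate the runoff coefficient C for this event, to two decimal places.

ΣQ_DR = 243.0 m³/s; V = ΣQ_DR·Δt = 8.748 × 10^5 m³.
Runoff depth d = V / A = 46.04 mm.
C = d / P = 46.04 / 142 = 0.32.

C ≈ 0.32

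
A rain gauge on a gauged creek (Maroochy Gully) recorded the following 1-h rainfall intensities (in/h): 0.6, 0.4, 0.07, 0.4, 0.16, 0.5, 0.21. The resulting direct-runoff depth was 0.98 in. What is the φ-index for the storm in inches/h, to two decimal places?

Only the 4 blocks with intensity above φ contribute runoff: 0.6, 0.4, 0.4, 0.5 in/h.
Σ(I−φ)·Δt = d  ⇒  (0.6+0.4+0.4+0.5 − 4φ)·1 = 0.98
φ = (1.900 − 0.98/1) / 4 = 0.23 in/h.

φ ≈ 0.23 in/h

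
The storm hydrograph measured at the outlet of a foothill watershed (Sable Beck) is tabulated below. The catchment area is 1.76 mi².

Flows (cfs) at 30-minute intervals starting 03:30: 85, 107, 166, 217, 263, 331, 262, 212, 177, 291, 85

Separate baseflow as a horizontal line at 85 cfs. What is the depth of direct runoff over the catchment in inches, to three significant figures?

Direct runoff: 0.0, 22.0, 81.0, 132.0, 178.0, 246.0, 177.0, 127.0, 92.0, 206.0, 0.0 cfs; ΣQ_DR = 1261 cfs.
V = ΣQ_DR · Δt = 1261 × 1800 s = 2.270 × 10^6 ft³.
Over A = 1.76 mi², depth = V / A = 0.555 in.

d ≈ 0.555 in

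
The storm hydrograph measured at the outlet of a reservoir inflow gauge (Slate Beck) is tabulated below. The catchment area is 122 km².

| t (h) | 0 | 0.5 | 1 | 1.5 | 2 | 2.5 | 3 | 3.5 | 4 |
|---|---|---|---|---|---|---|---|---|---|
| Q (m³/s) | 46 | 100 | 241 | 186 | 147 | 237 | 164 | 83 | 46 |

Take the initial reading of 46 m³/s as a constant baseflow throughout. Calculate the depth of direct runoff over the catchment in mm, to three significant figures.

d ≈ 12.3 mm

Direct runoff: 0.0, 54.0, 195.0, 140.0, 101.0, 191.0, 118.0, 37.0, 0.0 m³/s; ΣQ_DR = 836.0 m³/s.
V = ΣQ_DR · Δt = 836.0 × 1800 s = 1.505 × 10^6 m³.
Over A = 122 km², depth = V / A = 12.3 mm.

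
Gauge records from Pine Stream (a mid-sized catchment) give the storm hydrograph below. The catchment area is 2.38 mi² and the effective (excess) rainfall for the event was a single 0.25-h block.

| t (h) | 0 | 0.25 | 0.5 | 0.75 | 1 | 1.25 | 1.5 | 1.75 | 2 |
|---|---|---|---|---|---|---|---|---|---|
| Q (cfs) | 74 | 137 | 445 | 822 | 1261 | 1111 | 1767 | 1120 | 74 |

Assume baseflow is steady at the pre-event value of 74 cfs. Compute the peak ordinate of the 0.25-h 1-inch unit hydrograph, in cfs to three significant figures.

Direct runoff: 0.0, 63.0, 371.0, 748.0, 1187.0, 1037.0, 1693.0, 1046.0, 0.0 cfs; ΣQ_DR = 6145 cfs, peak = 1693.0 cfs.
Runoff depth d = ΣQ_DR·Δt / A = 6145 × 900 / (2.38 mi²) = 1.000 in.
The 1-inch UH is the DRH scaled by (1 in)/d, so U_p = 1693.0 × 1/1.000 = 1690 cfs.

U_p ≈ 1690 cfs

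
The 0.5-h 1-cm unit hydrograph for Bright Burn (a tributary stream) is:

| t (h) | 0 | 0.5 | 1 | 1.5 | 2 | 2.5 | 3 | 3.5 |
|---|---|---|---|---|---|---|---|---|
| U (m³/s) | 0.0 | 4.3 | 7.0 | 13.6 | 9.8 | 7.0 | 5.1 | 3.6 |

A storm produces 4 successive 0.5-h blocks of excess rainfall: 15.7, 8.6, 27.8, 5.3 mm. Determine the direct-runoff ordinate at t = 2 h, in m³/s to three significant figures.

Q ≈ 48.8 m³/s

By discrete convolution, Q_j = Σ (P_i / 10 mm) · U_{j−i}.
At t = 2 h (j=4): Q = (15.7/10)·9.8 + (8.6/10)·13.6 + (27.8/10)·7.0 + (5.3/10)·4.3 = 48.8 m³/s.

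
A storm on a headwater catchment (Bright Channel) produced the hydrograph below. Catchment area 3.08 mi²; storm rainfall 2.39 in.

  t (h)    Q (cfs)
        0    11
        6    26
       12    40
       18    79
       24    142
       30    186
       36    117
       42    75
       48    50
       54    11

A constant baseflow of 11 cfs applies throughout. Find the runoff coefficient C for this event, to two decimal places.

ΣQ_DR = 627.0 cfs; V = ΣQ_DR·Δt = 1.354 × 10^7 ft³.
Runoff depth d = V / A = 1.893 in.
C = d / P = 1.893 / 2.39 = 0.79.

C ≈ 0.79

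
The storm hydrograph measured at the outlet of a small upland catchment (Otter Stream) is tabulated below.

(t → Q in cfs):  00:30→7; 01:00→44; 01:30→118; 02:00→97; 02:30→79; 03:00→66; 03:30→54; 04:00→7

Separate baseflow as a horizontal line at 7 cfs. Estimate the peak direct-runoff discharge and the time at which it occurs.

Subtracting baseflow gives direct-runoff ordinates: 0.0, 37.0, 111.0, 90.0, 72.0, 59.0, 47.0, 0.0 cfs.
The maximum is 111.0 cfs, occurring at the reading for t = 01:30.

Q_p = 111.0 cfs at t = 01:30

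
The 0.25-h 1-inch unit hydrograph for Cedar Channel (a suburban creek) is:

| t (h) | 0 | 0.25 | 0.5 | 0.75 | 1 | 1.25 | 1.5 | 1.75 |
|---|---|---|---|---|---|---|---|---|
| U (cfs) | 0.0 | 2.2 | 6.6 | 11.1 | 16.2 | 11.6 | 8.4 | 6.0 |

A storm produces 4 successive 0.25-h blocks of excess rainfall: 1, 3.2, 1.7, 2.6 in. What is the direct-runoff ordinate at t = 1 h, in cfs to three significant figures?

By discrete convolution, Q_j = Σ (P_i / 1 in) · U_{j−i}.
At t = 1 h (j=4): Q = (1/1)·16.2 + (3.2/1)·11.1 + (1.7/1)·6.6 + (2.6/1)·2.2 = 68.7 cfs.

Q ≈ 68.7 cfs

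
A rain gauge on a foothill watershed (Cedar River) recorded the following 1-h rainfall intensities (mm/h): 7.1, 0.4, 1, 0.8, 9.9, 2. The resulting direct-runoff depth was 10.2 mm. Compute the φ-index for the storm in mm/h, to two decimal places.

Only the 2 blocks with intensity above φ contribute runoff: 7.1, 9.9 mm/h.
Σ(I−φ)·Δt = d  ⇒  (7.1+9.9 − 2φ)·1 = 10.2
φ = (17.00 − 10.2/1) / 2 = 3.40 mm/h.

φ ≈ 3.40 mm/h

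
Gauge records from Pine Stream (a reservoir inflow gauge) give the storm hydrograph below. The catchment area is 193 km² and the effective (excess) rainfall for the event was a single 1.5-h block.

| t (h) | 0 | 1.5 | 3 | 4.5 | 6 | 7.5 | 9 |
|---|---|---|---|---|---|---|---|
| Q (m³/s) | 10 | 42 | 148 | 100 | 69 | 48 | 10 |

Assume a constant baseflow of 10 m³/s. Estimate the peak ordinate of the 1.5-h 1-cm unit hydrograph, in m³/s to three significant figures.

Direct runoff: 0.0, 32.0, 138.0, 90.0, 59.0, 38.0, 0.0 m³/s; ΣQ_DR = 357.0 m³/s, peak = 138.0 m³/s.
Runoff depth d = ΣQ_DR·Δt / A = 357.0 × 5400 / (193 km²) = 9.989 mm.
The 1-cm UH is the DRH scaled by (10 mm)/d, so U_p = 138.0 × 10/9.989 = 138 m³/s.

U_p ≈ 138 m³/s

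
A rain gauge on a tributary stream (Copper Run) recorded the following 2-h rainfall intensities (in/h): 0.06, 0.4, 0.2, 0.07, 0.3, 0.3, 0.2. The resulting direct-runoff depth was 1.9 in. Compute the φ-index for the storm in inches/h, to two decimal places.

φ ≈ 0.09 in/h

Only the 5 blocks with intensity above φ contribute runoff: 0.4, 0.2, 0.3, 0.3, 0.2 in/h.
Σ(I−φ)·Δt = d  ⇒  (0.4+0.2+0.3+0.3+0.2 − 5φ)·2 = 1.9
φ = (1.400 − 1.9/2) / 5 = 0.09 in/h.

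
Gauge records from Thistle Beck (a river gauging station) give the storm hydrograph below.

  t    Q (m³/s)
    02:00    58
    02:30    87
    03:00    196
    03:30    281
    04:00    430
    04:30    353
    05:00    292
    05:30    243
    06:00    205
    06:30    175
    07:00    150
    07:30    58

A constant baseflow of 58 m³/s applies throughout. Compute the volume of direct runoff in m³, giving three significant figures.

V ≈ 3.30 × 10^6 m³

Direct-runoff ordinates (Q − Q_b): 0.0, 29.0, 138.0, 223.0, 372.0, 295.0, 234.0, 185.0, 147.0, 117.0, 92.0, 0.0 m³/s.
ΣQ_DR = 1832 m³/s.
With Δt = 0.5 h = 1800 s, V = ΣQ_DR · Δt = 1832 × 1800 = 3.30 × 10^6 m³.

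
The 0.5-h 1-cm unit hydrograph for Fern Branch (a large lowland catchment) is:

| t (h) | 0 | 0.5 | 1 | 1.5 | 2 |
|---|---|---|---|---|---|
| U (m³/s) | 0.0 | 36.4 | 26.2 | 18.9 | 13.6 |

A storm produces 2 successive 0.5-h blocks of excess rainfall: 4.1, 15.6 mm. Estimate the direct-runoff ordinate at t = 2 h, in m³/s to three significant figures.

By discrete convolution, Q_j = Σ (P_i / 10 mm) · U_{j−i}.
At t = 2 h (j=4): Q = (4.1/10)·13.6 + (15.6/10)·18.9 = 35.1 m³/s.

Q ≈ 35.1 m³/s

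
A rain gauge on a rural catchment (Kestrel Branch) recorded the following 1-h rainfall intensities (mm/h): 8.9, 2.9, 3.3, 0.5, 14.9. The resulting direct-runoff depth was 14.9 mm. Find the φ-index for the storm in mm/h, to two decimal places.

Only the 2 blocks with intensity above φ contribute runoff: 8.9, 14.9 mm/h.
Σ(I−φ)·Δt = d  ⇒  (8.9+14.9 − 2φ)·1 = 14.9
φ = (23.80 − 14.9/1) / 2 = 4.45 mm/h.

φ ≈ 4.45 mm/h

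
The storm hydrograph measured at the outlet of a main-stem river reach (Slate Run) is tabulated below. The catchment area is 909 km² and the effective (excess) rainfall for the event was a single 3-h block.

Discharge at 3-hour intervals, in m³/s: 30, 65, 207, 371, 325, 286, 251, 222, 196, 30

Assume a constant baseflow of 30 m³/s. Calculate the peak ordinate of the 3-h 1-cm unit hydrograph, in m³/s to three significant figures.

Direct runoff: 0.0, 35.0, 177.0, 341.0, 295.0, 256.0, 221.0, 192.0, 166.0, 0.0 m³/s; ΣQ_DR = 1683 m³/s, peak = 341.0 m³/s.
Runoff depth d = ΣQ_DR·Δt / A = 1683 × 10800 / (909 km²) = 20.00 mm.
The 1-cm UH is the DRH scaled by (10 mm)/d, so U_p = 341.0 × 10/20.00 = 171 m³/s.

U_p ≈ 171 m³/s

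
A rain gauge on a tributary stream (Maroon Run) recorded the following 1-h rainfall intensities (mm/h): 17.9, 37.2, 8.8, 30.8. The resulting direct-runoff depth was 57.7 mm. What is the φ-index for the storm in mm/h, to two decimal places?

φ ≈ 9.40 mm/h

Only the 3 blocks with intensity above φ contribute runoff: 17.9, 37.2, 30.8 mm/h.
Σ(I−φ)·Δt = d  ⇒  (17.9+37.2+30.8 − 3φ)·1 = 57.7
φ = (85.90 − 57.7/1) / 3 = 9.40 mm/h.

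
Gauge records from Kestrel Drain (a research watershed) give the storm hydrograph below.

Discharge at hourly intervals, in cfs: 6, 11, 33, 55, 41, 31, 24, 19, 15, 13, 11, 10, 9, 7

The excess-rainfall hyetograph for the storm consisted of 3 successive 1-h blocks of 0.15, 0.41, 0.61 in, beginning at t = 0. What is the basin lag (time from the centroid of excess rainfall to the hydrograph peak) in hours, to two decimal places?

t_L ≈ 1.11 h

Centroid of excess rainfall: t_c = Σ P_i·t̄_i / ΣP_i = 1.8932 h (block centres at 0.5, 1.5, 2.5 h).
Hydrograph peak occurs at t = 3 h, so basin lag t_L = 3 − 1.8932 = 1.11 h.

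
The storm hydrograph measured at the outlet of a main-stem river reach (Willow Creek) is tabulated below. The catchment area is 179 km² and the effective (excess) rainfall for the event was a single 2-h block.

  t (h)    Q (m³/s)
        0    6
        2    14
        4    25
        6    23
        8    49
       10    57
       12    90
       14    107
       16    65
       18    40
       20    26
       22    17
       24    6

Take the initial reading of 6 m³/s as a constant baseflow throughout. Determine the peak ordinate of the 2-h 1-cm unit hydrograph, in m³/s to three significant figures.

U_p ≈ 56.2 m³/s

Direct runoff: 0.0, 8.0, 19.0, 17.0, 43.0, 51.0, 84.0, 101.0, 59.0, 34.0, 20.0, 11.0, 0.0 m³/s; ΣQ_DR = 447.0 m³/s, peak = 101.0 m³/s.
Runoff depth d = ΣQ_DR·Δt / A = 447.0 × 7200 / (179 km²) = 17.98 mm.
The 1-cm UH is the DRH scaled by (10 mm)/d, so U_p = 101.0 × 10/17.98 = 56.2 m³/s.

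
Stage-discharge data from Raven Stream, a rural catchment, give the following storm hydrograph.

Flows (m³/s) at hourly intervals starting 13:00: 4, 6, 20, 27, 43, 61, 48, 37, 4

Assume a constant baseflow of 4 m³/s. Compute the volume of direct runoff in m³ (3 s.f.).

Direct-runoff ordinates (Q − Q_b): 0.0, 2.0, 16.0, 23.0, 39.0, 57.0, 44.0, 33.0, 0.0 m³/s.
ΣQ_DR = 214.0 m³/s.
With Δt = 1 h = 3600 s, V = ΣQ_DR · Δt = 214.0 × 3600 = 7.70 × 10^5 m³.

V ≈ 7.70 × 10^5 m³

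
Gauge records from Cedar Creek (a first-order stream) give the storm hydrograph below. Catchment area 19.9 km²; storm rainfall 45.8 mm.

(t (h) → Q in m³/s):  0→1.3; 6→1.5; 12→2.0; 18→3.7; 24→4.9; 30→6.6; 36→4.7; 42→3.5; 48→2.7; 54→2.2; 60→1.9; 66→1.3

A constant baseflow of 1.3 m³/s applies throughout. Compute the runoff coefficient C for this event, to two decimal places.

ΣQ_DR = 20.70 m³/s; V = ΣQ_DR·Δt = 4.471 × 10^5 m³.
Runoff depth d = V / A = 22.47 mm.
C = d / P = 22.47 / 45.8 = 0.49.

C ≈ 0.49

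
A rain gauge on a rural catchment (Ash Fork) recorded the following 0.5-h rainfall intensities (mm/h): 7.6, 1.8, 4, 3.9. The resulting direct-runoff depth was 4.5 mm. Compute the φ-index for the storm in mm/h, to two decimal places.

Only the 3 blocks with intensity above φ contribute runoff: 7.6, 4, 3.9 mm/h.
Σ(I−φ)·Δt = d  ⇒  (7.6+4+3.9 − 3φ)·0.5 = 4.5
φ = (15.50 − 4.5/0.5) / 3 = 2.17 mm/h.

φ ≈ 2.17 mm/h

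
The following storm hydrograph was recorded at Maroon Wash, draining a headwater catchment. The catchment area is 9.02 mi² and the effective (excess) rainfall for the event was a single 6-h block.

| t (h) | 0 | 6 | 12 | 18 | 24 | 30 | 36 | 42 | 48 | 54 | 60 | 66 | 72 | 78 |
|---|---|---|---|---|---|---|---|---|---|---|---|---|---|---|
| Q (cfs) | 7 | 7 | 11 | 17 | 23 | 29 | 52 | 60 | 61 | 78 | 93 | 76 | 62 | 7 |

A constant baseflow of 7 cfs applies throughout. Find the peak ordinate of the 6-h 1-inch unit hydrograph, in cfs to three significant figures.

Direct runoff: 0.0, 0.0, 4.0, 10.0, 16.0, 22.0, 45.0, 53.0, 54.0, 71.0, 86.0, 69.0, 55.0, 0.0 cfs; ΣQ_DR = 485.0 cfs, peak = 86.0 cfs.
Runoff depth d = ΣQ_DR·Δt / A = 485.0 × 21600 / (9.02 mi²) = 0.4999 in.
The 1-inch UH is the DRH scaled by (1 in)/d, so U_p = 86.0 × 1/0.4999 = 172 cfs.

U_p ≈ 172 cfs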